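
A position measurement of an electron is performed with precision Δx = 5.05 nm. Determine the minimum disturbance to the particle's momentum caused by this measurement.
1.044 × 10^-26 kg·m/s

The uncertainty principle implies that measuring position disturbs momentum:
ΔxΔp ≥ ℏ/2

When we measure position with precision Δx, we necessarily introduce a momentum uncertainty:
Δp ≥ ℏ/(2Δx)
Δp_min = (1.055e-34 J·s) / (2 × 5.050e-09 m)
Δp_min = 1.044e-26 kg·m/s

The more precisely we measure position, the greater the momentum disturbance.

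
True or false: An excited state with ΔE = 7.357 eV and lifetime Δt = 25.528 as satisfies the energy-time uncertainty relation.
No, it violates the uncertainty relation.

Calculate the product ΔEΔt:
ΔE = 7.357 eV = 1.179e-18 J
ΔEΔt = (1.179e-18 J) × (2.553e-17 s)
ΔEΔt = 3.009e-35 J·s

Compare to the minimum allowed value ℏ/2:
ℏ/2 = 5.273e-35 J·s

Since ΔEΔt = 3.009e-35 J·s < 5.273e-35 J·s = ℏ/2,
this violates the uncertainty relation.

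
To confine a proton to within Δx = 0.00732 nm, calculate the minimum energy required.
96.813 meV

Localizing a particle requires giving it sufficient momentum uncertainty:

1. From uncertainty principle: Δp ≥ ℏ/(2Δx)
   Δp_min = (1.055e-34 J·s) / (2 × 7.320e-12 m)
   Δp_min = 7.203e-24 kg·m/s

2. This momentum uncertainty corresponds to kinetic energy:
   KE ≈ (Δp)²/(2m) = (7.203e-24)²/(2 × 1.673e-27 kg)
   KE = 1.551e-20 J = 96.813 meV

Tighter localization requires more energy.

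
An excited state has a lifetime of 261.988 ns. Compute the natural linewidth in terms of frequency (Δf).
303.745 kHz

Using the energy-time uncertainty principle and E = hf:
ΔEΔt ≥ ℏ/2
hΔf·Δt ≥ ℏ/2

The minimum frequency uncertainty is:
Δf = ℏ/(2hτ) = 1/(4πτ)
Δf = 1/(4π × 2.620e-07 s)
Δf = 3.037e+05 Hz = 303.745 kHz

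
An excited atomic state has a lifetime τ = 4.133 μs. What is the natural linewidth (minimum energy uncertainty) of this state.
79.629 peV

Using the energy-time uncertainty principle:
ΔEΔt ≥ ℏ/2

The lifetime τ represents the time uncertainty Δt.
The natural linewidth (minimum energy uncertainty) is:

ΔE = ℏ/(2τ)
ΔE = (1.055e-34 J·s) / (2 × 4.133e-06 s)
ΔE = 1.276e-29 J = 79.629 peV

This natural linewidth limits the precision of spectroscopic measurements.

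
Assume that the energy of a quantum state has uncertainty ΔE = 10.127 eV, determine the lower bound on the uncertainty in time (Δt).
32.498 as

Using the energy-time uncertainty principle:
ΔEΔt ≥ ℏ/2

The minimum uncertainty in time is:
Δt_min = ℏ/(2ΔE)
Δt_min = (1.055e-34 J·s) / (2 × 1.623e-18 J)
Δt_min = 3.250e-17 s = 32.498 as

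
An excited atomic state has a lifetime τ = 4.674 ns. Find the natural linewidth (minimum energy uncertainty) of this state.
70.412 neV

Using the energy-time uncertainty principle:
ΔEΔt ≥ ℏ/2

The lifetime τ represents the time uncertainty Δt.
The natural linewidth (minimum energy uncertainty) is:

ΔE = ℏ/(2τ)
ΔE = (1.055e-34 J·s) / (2 × 4.674e-09 s)
ΔE = 1.128e-26 J = 70.412 neV

This natural linewidth limits the precision of spectroscopic measurements.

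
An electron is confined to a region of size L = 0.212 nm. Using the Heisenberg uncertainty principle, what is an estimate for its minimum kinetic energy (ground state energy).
211.929 meV

Using the uncertainty principle to estimate ground state energy:

1. The position uncertainty is approximately the confinement size:
   Δx ≈ L = 2.120e-10 m

2. From ΔxΔp ≥ ℏ/2, the minimum momentum uncertainty is:
   Δp ≈ ℏ/(2L) = 2.487e-25 kg·m/s

3. The kinetic energy is approximately:
   KE ≈ (Δp)²/(2m) = (2.487e-25)²/(2 × 9.109e-31 kg)
   KE ≈ 3.395e-20 J = 211.929 meV

This is an order-of-magnitude estimate of the ground state energy.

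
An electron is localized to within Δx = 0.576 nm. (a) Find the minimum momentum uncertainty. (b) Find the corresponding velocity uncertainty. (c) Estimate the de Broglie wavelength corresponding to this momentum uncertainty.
(a) Δp_min = 9.154 × 10^-26 kg·m/s
(b) Δv_min = 100.493 km/s
(c) λ_dB = 7.238 nm

Step-by-step:

(a) From the uncertainty principle:
Δp_min = ℏ/(2Δx) = (1.055e-34 J·s)/(2 × 5.760e-10 m) = 9.154e-26 kg·m/s

(b) The velocity uncertainty:
Δv = Δp/m = (9.154e-26 kg·m/s)/(9.109e-31 kg) = 1.005e+05 m/s = 100.493 km/s

(c) The de Broglie wavelength for this momentum:
λ = h/p = (6.626e-34 J·s)/(9.154e-26 kg·m/s) = 7.238e-09 m = 7.238 nm

Note: The de Broglie wavelength is comparable to the localization size, as expected from wave-particle duality.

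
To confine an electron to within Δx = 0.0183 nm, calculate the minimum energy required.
28.442 eV

Localizing a particle requires giving it sufficient momentum uncertainty:

1. From uncertainty principle: Δp ≥ ℏ/(2Δx)
   Δp_min = (1.055e-34 J·s) / (2 × 1.830e-11 m)
   Δp_min = 2.881e-24 kg·m/s

2. This momentum uncertainty corresponds to kinetic energy:
   KE ≈ (Δp)²/(2m) = (2.881e-24)²/(2 × 9.109e-31 kg)
   KE = 4.557e-18 J = 28.442 eV

Tighter localization requires more energy.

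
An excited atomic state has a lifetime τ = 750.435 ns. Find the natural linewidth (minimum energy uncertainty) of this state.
438.554 peV

Using the energy-time uncertainty principle:
ΔEΔt ≥ ℏ/2

The lifetime τ represents the time uncertainty Δt.
The natural linewidth (minimum energy uncertainty) is:

ΔE = ℏ/(2τ)
ΔE = (1.055e-34 J·s) / (2 × 7.504e-07 s)
ΔE = 7.026e-29 J = 438.554 peV

This natural linewidth limits the precision of spectroscopic measurements.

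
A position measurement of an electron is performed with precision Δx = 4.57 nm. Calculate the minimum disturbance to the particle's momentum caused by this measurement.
1.154 × 10^-26 kg·m/s

The uncertainty principle implies that measuring position disturbs momentum:
ΔxΔp ≥ ℏ/2

When we measure position with precision Δx, we necessarily introduce a momentum uncertainty:
Δp ≥ ℏ/(2Δx)
Δp_min = (1.055e-34 J·s) / (2 × 4.570e-09 m)
Δp_min = 1.154e-26 kg·m/s

The more precisely we measure position, the greater the momentum disturbance.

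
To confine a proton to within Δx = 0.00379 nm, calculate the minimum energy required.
361.140 meV

Localizing a particle requires giving it sufficient momentum uncertainty:

1. From uncertainty principle: Δp ≥ ℏ/(2Δx)
   Δp_min = (1.055e-34 J·s) / (2 × 3.790e-12 m)
   Δp_min = 1.391e-23 kg·m/s

2. This momentum uncertainty corresponds to kinetic energy:
   KE ≈ (Δp)²/(2m) = (1.391e-23)²/(2 × 1.673e-27 kg)
   KE = 5.786e-20 J = 361.140 meV

Tighter localization requires more energy.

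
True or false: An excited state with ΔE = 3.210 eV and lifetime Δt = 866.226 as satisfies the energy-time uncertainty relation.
Yes, it satisfies the uncertainty relation.

Calculate the product ΔEΔt:
ΔE = 3.210 eV = 5.143e-19 J
ΔEΔt = (5.143e-19 J) × (8.662e-16 s)
ΔEΔt = 4.455e-34 J·s

Compare to the minimum allowed value ℏ/2:
ℏ/2 = 5.273e-35 J·s

Since ΔEΔt = 4.455e-34 J·s ≥ 5.273e-35 J·s = ℏ/2,
this satisfies the uncertainty relation.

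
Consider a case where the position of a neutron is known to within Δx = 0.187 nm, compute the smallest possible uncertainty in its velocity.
168.348 m/s

Using the Heisenberg uncertainty principle and Δp = mΔv:
ΔxΔp ≥ ℏ/2
Δx(mΔv) ≥ ℏ/2

The minimum uncertainty in velocity is:
Δv_min = ℏ/(2mΔx)
Δv_min = (1.055e-34 J·s) / (2 × 1.675e-27 kg × 1.870e-10 m)
Δv_min = 1.683e+02 m/s = 168.348 m/s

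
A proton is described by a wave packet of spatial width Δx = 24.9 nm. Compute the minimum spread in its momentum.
2.118 × 10^-27 kg·m/s

For a wave packet, the spatial width Δx and momentum spread Δp are related by the uncertainty principle:
ΔxΔp ≥ ℏ/2

The minimum momentum spread is:
Δp_min = ℏ/(2Δx)
Δp_min = (1.055e-34 J·s) / (2 × 2.490e-08 m)
Δp_min = 2.118e-27 kg·m/s

A wave packet cannot have both a well-defined position and well-defined momentum.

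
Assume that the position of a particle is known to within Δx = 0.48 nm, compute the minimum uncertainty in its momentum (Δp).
1.099 × 10^-25 kg·m/s

Using the Heisenberg uncertainty principle:
ΔxΔp ≥ ℏ/2

The minimum uncertainty in momentum is:
Δp_min = ℏ/(2Δx)
Δp_min = (1.055e-34 J·s) / (2 × 4.800e-10 m)
Δp_min = 1.099e-25 kg·m/s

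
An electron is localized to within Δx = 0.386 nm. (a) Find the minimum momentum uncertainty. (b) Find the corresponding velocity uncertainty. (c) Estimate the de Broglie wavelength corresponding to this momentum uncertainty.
(a) Δp_min = 1.366 × 10^-25 kg·m/s
(b) Δv_min = 149.958 km/s
(c) λ_dB = 4.851 nm

Step-by-step:

(a) From the uncertainty principle:
Δp_min = ℏ/(2Δx) = (1.055e-34 J·s)/(2 × 3.860e-10 m) = 1.366e-25 kg·m/s

(b) The velocity uncertainty:
Δv = Δp/m = (1.366e-25 kg·m/s)/(9.109e-31 kg) = 1.500e+05 m/s = 149.958 km/s

(c) The de Broglie wavelength for this momentum:
λ = h/p = (6.626e-34 J·s)/(1.366e-25 kg·m/s) = 4.851e-09 m = 4.851 nm

Note: The de Broglie wavelength is comparable to the localization size, as expected from wave-particle duality.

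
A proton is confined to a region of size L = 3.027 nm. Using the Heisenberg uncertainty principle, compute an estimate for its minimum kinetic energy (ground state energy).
566.147 neV

Using the uncertainty principle to estimate ground state energy:

1. The position uncertainty is approximately the confinement size:
   Δx ≈ L = 3.027e-09 m

2. From ΔxΔp ≥ ℏ/2, the minimum momentum uncertainty is:
   Δp ≈ ℏ/(2L) = 1.742e-26 kg·m/s

3. The kinetic energy is approximately:
   KE ≈ (Δp)²/(2m) = (1.742e-26)²/(2 × 1.673e-27 kg)
   KE ≈ 9.071e-26 J = 566.147 neV

This is an order-of-magnitude estimate of the ground state energy.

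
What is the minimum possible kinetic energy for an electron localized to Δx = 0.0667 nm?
2.141 eV

Localizing a particle requires giving it sufficient momentum uncertainty:

1. From uncertainty principle: Δp ≥ ℏ/(2Δx)
   Δp_min = (1.055e-34 J·s) / (2 × 6.670e-11 m)
   Δp_min = 7.905e-25 kg·m/s

2. This momentum uncertainty corresponds to kinetic energy:
   KE ≈ (Δp)²/(2m) = (7.905e-25)²/(2 × 9.109e-31 kg)
   KE = 3.430e-19 J = 2.141 eV

Tighter localization requires more energy.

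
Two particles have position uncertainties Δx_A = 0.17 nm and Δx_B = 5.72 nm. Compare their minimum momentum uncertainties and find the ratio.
Particle A has the larger minimum momentum uncertainty, by a factor of 33.65.

For each particle, the minimum momentum uncertainty is Δp_min = ℏ/(2Δx):

Particle A: Δp_A = ℏ/(2×1.700e-10 m) = 3.102e-25 kg·m/s
Particle B: Δp_B = ℏ/(2×5.720e-09 m) = 9.218e-27 kg·m/s

Ratio: Δp_A/Δp_B = 33.65

Since Δp_min ∝ 1/Δx, the particle with smaller position uncertainty (A) has larger momentum uncertainty.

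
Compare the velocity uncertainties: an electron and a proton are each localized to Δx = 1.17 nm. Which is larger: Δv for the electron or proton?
The electron has the larger minimum velocity uncertainty, by a ratio of 1836.2.

For both particles, Δp_min = ℏ/(2Δx) = 4.507e-26 kg·m/s (same for both).

The velocity uncertainty is Δv = Δp/m:
- electron: Δv = 4.507e-26 / 9.109e-31 = 4.947e+04 m/s = 49.473 km/s
- proton: Δv = 4.507e-26 / 1.673e-27 = 2.694e+01 m/s = 26.944 m/s

Ratio: 4.947e+04 / 2.694e+01 = 1836.2

The lighter particle has larger velocity uncertainty because Δv ∝ 1/m.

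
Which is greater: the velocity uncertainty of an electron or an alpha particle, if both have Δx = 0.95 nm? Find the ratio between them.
The electron has the larger minimum velocity uncertainty, by a ratio of 7294.3.

For both particles, Δp_min = ℏ/(2Δx) = 5.550e-26 kg·m/s (same for both).

The velocity uncertainty is Δv = Δp/m:
- electron: Δv = 5.550e-26 / 9.109e-31 = 6.093e+04 m/s = 60.930 km/s
- alpha particle: Δv = 5.550e-26 / 6.645e-27 = 8.353e+00 m/s = 8.353 m/s

Ratio: 6.093e+04 / 8.353e+00 = 7294.3

The lighter particle has larger velocity uncertainty because Δv ∝ 1/m.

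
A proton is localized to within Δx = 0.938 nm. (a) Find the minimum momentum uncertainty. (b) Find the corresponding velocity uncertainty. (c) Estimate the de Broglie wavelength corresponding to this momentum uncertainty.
(a) Δp_min = 5.621 × 10^-26 kg·m/s
(b) Δv_min = 33.608 m/s
(c) λ_dB = 11.787 nm

Step-by-step:

(a) From the uncertainty principle:
Δp_min = ℏ/(2Δx) = (1.055e-34 J·s)/(2 × 9.380e-10 m) = 5.621e-26 kg·m/s

(b) The velocity uncertainty:
Δv = Δp/m = (5.621e-26 kg·m/s)/(1.673e-27 kg) = 3.361e+01 m/s = 33.608 m/s

(c) The de Broglie wavelength for this momentum:
λ = h/p = (6.626e-34 J·s)/(5.621e-26 kg·m/s) = 1.179e-08 m = 11.787 nm

Note: The de Broglie wavelength is comparable to the localization size, as expected from wave-particle duality.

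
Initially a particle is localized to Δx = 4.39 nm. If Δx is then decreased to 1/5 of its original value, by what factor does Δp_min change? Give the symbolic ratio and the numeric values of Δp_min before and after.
Original Δp_min = 1.201 × 10^-26 kg·m/s; new Δp'_min = 6.006 × 10^-26 kg·m/s; ratio Δp'_min/Δp_min = 5.

From the uncertainty principle ΔxΔp ≥ ℏ/2, the minimum momentum uncertainty is Δp_min = ℏ/(2Δx).

Original (Δx = 4.39 nm = 4.390e-09 m):
Δp_min = (1.055e-34 J·s)/(2 × 4.390e-09 m) = 1.201e-26 kg·m/s

When Δx → (1/5)Δx:
Δp'_min = ℏ/(2 × (1/5)Δx) = 5 × ℏ/(2Δx) = 5 × Δp_min
Δp'_min = 5 × 1.201e-26 kg·m/s = 6.006e-26 kg·m/s

Since Δp_min ∝ 1/Δx, when Δx is decreased to 1/5 of its original value, Δp_min increases to 5 times its original value.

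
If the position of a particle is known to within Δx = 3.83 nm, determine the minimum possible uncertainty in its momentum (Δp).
1.377 × 10^-26 kg·m/s

Using the Heisenberg uncertainty principle:
ΔxΔp ≥ ℏ/2

The minimum uncertainty in momentum is:
Δp_min = ℏ/(2Δx)
Δp_min = (1.055e-34 J·s) / (2 × 3.830e-09 m)
Δp_min = 1.377e-26 kg·m/s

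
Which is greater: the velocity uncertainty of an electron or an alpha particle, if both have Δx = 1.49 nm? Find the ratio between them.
The electron has the larger minimum velocity uncertainty, by a ratio of 7294.3.

For both particles, Δp_min = ℏ/(2Δx) = 3.539e-26 kg·m/s (same for both).

The velocity uncertainty is Δv = Δp/m:
- electron: Δv = 3.539e-26 / 9.109e-31 = 3.885e+04 m/s = 38.848 km/s
- alpha particle: Δv = 3.539e-26 / 6.645e-27 = 5.326e+00 m/s = 5.326 m/s

Ratio: 3.885e+04 / 5.326e+00 = 7294.3

The lighter particle has larger velocity uncertainty because Δv ∝ 1/m.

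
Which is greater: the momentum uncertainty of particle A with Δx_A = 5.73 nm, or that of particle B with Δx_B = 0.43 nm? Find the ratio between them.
Particle B has the larger minimum momentum uncertainty, by a factor of 13.33.

For each particle, the minimum momentum uncertainty is Δp_min = ℏ/(2Δx):

Particle A: Δp_A = ℏ/(2×5.730e-09 m) = 9.202e-27 kg·m/s
Particle B: Δp_B = ℏ/(2×4.300e-10 m) = 1.226e-25 kg·m/s

Ratio: Δp_B/Δp_A = 13.33

Since Δp_min ∝ 1/Δx, the particle with smaller position uncertainty (B) has larger momentum uncertainty.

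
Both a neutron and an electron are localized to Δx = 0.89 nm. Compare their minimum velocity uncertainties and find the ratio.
The electron has the larger minimum velocity uncertainty, by a ratio of 1838.7.

For both particles, Δp_min = ℏ/(2Δx) = 5.925e-26 kg·m/s (same for both).

The velocity uncertainty is Δv = Δp/m:
- neutron: Δv = 5.925e-26 / 1.675e-27 = 3.537e+01 m/s = 35.372 m/s
- electron: Δv = 5.925e-26 / 9.109e-31 = 6.504e+04 m/s = 65.038 km/s

Ratio: 6.504e+04 / 3.537e+01 = 1838.7

The lighter particle has larger velocity uncertainty because Δv ∝ 1/m.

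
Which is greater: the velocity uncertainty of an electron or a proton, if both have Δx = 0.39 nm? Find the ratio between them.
The electron has the larger minimum velocity uncertainty, by a ratio of 1836.2.

For both particles, Δp_min = ℏ/(2Δx) = 1.352e-25 kg·m/s (same for both).

The velocity uncertainty is Δv = Δp/m:
- electron: Δv = 1.352e-25 / 9.109e-31 = 1.484e+05 m/s = 148.420 km/s
- proton: Δv = 1.352e-25 / 1.673e-27 = 8.083e+01 m/s = 80.832 m/s

Ratio: 1.484e+05 / 8.083e+01 = 1836.2

The lighter particle has larger velocity uncertainty because Δv ∝ 1/m.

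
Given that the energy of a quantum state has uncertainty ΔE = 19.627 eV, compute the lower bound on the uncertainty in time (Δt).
16.768 as

Using the energy-time uncertainty principle:
ΔEΔt ≥ ℏ/2

The minimum uncertainty in time is:
Δt_min = ℏ/(2ΔE)
Δt_min = (1.055e-34 J·s) / (2 × 3.145e-18 J)
Δt_min = 1.677e-17 s = 16.768 as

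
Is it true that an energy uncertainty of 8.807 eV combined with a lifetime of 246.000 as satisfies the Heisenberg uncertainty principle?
Yes, it satisfies the uncertainty relation.

Calculate the product ΔEΔt:
ΔE = 8.807 eV = 1.411e-18 J
ΔEΔt = (1.411e-18 J) × (2.460e-16 s)
ΔEΔt = 3.471e-34 J·s

Compare to the minimum allowed value ℏ/2:
ℏ/2 = 5.273e-35 J·s

Since ΔEΔt = 3.471e-34 J·s ≥ 5.273e-35 J·s = ℏ/2,
this satisfies the uncertainty relation.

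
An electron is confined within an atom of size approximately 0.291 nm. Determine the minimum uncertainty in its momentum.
1.812 × 10^-25 kg·m/s

Using the Heisenberg uncertainty principle:
ΔxΔp ≥ ℏ/2

With Δx ≈ L = 2.910e-10 m (the confinement size):
Δp_min = ℏ/(2Δx)
Δp_min = (1.055e-34 J·s) / (2 × 2.910e-10 m)
Δp_min = 1.812e-25 kg·m/s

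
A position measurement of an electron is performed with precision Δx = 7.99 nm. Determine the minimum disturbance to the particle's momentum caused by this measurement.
6.599 × 10^-27 kg·m/s

The uncertainty principle implies that measuring position disturbs momentum:
ΔxΔp ≥ ℏ/2

When we measure position with precision Δx, we necessarily introduce a momentum uncertainty:
Δp ≥ ℏ/(2Δx)
Δp_min = (1.055e-34 J·s) / (2 × 7.990e-09 m)
Δp_min = 6.599e-27 kg·m/s

The more precisely we measure position, the greater the momentum disturbance.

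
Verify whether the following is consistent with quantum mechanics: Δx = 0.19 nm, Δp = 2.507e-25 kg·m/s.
No, it violates the uncertainty principle (impossible measurement).

Calculate the product ΔxΔp:
ΔxΔp = (1.900e-10 m) × (2.507e-25 kg·m/s)
ΔxΔp = 4.763e-35 J·s

Compare to the minimum allowed value ℏ/2:
ℏ/2 = 5.273e-35 J·s

Since ΔxΔp = 4.763e-35 J·s < 5.273e-35 J·s = ℏ/2,
the measurement violates the uncertainty principle.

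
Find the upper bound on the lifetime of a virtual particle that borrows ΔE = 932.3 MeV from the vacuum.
3.530 × 10^-25 s

Using the energy-time uncertainty principle:
ΔEΔt ≥ ℏ/2

For a virtual particle borrowing energy ΔE, the maximum lifetime is:
Δt_max = ℏ/(2ΔE)

Converting energy:
ΔE = 932.3 MeV = 1.494e-10 J

Δt_max = (1.055e-34 J·s) / (2 × 1.494e-10 J)
Δt_max = 3.530e-25 s = 3.530 × 10^-25 s

Virtual particles with higher borrowed energy exist for shorter times.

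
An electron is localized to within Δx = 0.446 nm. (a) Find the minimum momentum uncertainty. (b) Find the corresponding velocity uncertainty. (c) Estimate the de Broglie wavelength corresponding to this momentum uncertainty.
(a) Δp_min = 1.182 × 10^-25 kg·m/s
(b) Δv_min = 129.784 km/s
(c) λ_dB = 5.605 nm

Step-by-step:

(a) From the uncertainty principle:
Δp_min = ℏ/(2Δx) = (1.055e-34 J·s)/(2 × 4.460e-10 m) = 1.182e-25 kg·m/s

(b) The velocity uncertainty:
Δv = Δp/m = (1.182e-25 kg·m/s)/(9.109e-31 kg) = 1.298e+05 m/s = 129.784 km/s

(c) The de Broglie wavelength for this momentum:
λ = h/p = (6.626e-34 J·s)/(1.182e-25 kg·m/s) = 5.605e-09 m = 5.605 nm

Note: The de Broglie wavelength is comparable to the localization size, as expected from wave-particle duality.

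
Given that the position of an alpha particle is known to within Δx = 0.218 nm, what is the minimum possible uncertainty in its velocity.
36.401 m/s

Using the Heisenberg uncertainty principle and Δp = mΔv:
ΔxΔp ≥ ℏ/2
Δx(mΔv) ≥ ℏ/2

The minimum uncertainty in velocity is:
Δv_min = ℏ/(2mΔx)
Δv_min = (1.055e-34 J·s) / (2 × 6.645e-27 kg × 2.180e-10 m)
Δv_min = 3.640e+01 m/s = 36.401 m/s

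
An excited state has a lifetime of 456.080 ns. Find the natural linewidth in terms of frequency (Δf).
174.481 kHz

Using the energy-time uncertainty principle and E = hf:
ΔEΔt ≥ ℏ/2
hΔf·Δt ≥ ℏ/2

The minimum frequency uncertainty is:
Δf = ℏ/(2hτ) = 1/(4πτ)
Δf = 1/(4π × 4.561e-07 s)
Δf = 1.745e+05 Hz = 174.481 kHz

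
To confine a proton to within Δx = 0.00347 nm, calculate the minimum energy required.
430.819 meV

Localizing a particle requires giving it sufficient momentum uncertainty:

1. From uncertainty principle: Δp ≥ ℏ/(2Δx)
   Δp_min = (1.055e-34 J·s) / (2 × 3.470e-12 m)
   Δp_min = 1.520e-23 kg·m/s

2. This momentum uncertainty corresponds to kinetic energy:
   KE ≈ (Δp)²/(2m) = (1.520e-23)²/(2 × 1.673e-27 kg)
   KE = 6.902e-20 J = 430.819 meV

Tighter localization requires more energy.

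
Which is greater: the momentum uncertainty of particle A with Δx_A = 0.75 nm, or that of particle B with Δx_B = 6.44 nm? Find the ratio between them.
Particle A has the larger minimum momentum uncertainty, by a factor of 8.59.

For each particle, the minimum momentum uncertainty is Δp_min = ℏ/(2Δx):

Particle A: Δp_A = ℏ/(2×7.500e-10 m) = 7.030e-26 kg·m/s
Particle B: Δp_B = ℏ/(2×6.440e-09 m) = 8.188e-27 kg·m/s

Ratio: Δp_A/Δp_B = 8.59

Since Δp_min ∝ 1/Δx, the particle with smaller position uncertainty (A) has larger momentum uncertainty.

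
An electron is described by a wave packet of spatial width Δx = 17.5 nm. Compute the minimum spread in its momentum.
3.013 × 10^-27 kg·m/s

For a wave packet, the spatial width Δx and momentum spread Δp are related by the uncertainty principle:
ΔxΔp ≥ ℏ/2

The minimum momentum spread is:
Δp_min = ℏ/(2Δx)
Δp_min = (1.055e-34 J·s) / (2 × 1.750e-08 m)
Δp_min = 3.013e-27 kg·m/s

A wave packet cannot have both a well-defined position and well-defined momentum.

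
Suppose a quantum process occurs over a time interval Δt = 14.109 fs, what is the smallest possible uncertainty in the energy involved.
23.326 meV

Using the energy-time uncertainty principle:
ΔEΔt ≥ ℏ/2

The minimum uncertainty in energy is:
ΔE_min = ℏ/(2Δt)
ΔE_min = (1.055e-34 J·s) / (2 × 1.411e-14 s)
ΔE_min = 3.737e-21 J = 23.326 meV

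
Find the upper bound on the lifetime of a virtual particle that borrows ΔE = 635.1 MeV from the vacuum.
5.182 × 10^-25 s

Using the energy-time uncertainty principle:
ΔEΔt ≥ ℏ/2

For a virtual particle borrowing energy ΔE, the maximum lifetime is:
Δt_max = ℏ/(2ΔE)

Converting energy:
ΔE = 635.1 MeV = 1.018e-10 J

Δt_max = (1.055e-34 J·s) / (2 × 1.018e-10 J)
Δt_max = 5.182e-25 s = 5.182 × 10^-25 s

Virtual particles with higher borrowed energy exist for shorter times.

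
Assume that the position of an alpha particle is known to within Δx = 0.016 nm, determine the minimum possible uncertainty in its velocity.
495.968 m/s

Using the Heisenberg uncertainty principle and Δp = mΔv:
ΔxΔp ≥ ℏ/2
Δx(mΔv) ≥ ℏ/2

The minimum uncertainty in velocity is:
Δv_min = ℏ/(2mΔx)
Δv_min = (1.055e-34 J·s) / (2 × 6.645e-27 kg × 1.600e-11 m)
Δv_min = 4.960e+02 m/s = 495.968 m/s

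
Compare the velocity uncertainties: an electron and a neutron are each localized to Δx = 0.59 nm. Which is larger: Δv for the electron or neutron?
The electron has the larger minimum velocity uncertainty, by a ratio of 1838.7.

For both particles, Δp_min = ℏ/(2Δx) = 8.937e-26 kg·m/s (same for both).

The velocity uncertainty is Δv = Δp/m:
- electron: Δv = 8.937e-26 / 9.109e-31 = 9.811e+04 m/s = 98.108 km/s
- neutron: Δv = 8.937e-26 / 1.675e-27 = 5.336e+01 m/s = 53.358 m/s

Ratio: 9.811e+04 / 5.336e+01 = 1838.7

The lighter particle has larger velocity uncertainty because Δv ∝ 1/m.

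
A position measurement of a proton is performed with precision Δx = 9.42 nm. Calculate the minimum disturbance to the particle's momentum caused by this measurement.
5.598 × 10^-27 kg·m/s

The uncertainty principle implies that measuring position disturbs momentum:
ΔxΔp ≥ ℏ/2

When we measure position with precision Δx, we necessarily introduce a momentum uncertainty:
Δp ≥ ℏ/(2Δx)
Δp_min = (1.055e-34 J·s) / (2 × 9.420e-09 m)
Δp_min = 5.598e-27 kg·m/s

The more precisely we measure position, the greater the momentum disturbance.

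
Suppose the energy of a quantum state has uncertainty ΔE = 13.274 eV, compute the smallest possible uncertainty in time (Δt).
24.793 as

Using the energy-time uncertainty principle:
ΔEΔt ≥ ℏ/2

The minimum uncertainty in time is:
Δt_min = ℏ/(2ΔE)
Δt_min = (1.055e-34 J·s) / (2 × 2.127e-18 J)
Δt_min = 2.479e-17 s = 24.793 as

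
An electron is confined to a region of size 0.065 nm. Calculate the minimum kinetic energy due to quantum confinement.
2.254 eV

Using the uncertainty principle:

1. Position uncertainty: Δx ≈ 6.500e-11 m
2. Minimum momentum uncertainty: Δp = ℏ/(2Δx) = 8.112e-25 kg·m/s
3. Minimum kinetic energy:
   KE = (Δp)²/(2m) = (8.112e-25)²/(2 × 9.109e-31 kg)
   KE = 3.612e-19 J = 2.254 eV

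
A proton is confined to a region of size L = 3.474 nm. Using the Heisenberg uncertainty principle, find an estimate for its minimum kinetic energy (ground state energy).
429.828 neV

Using the uncertainty principle to estimate ground state energy:

1. The position uncertainty is approximately the confinement size:
   Δx ≈ L = 3.474e-09 m

2. From ΔxΔp ≥ ℏ/2, the minimum momentum uncertainty is:
   Δp ≈ ℏ/(2L) = 1.518e-26 kg·m/s

3. The kinetic energy is approximately:
   KE ≈ (Δp)²/(2m) = (1.518e-26)²/(2 × 1.673e-27 kg)
   KE ≈ 6.887e-26 J = 429.828 neV

This is an order-of-magnitude estimate of the ground state energy.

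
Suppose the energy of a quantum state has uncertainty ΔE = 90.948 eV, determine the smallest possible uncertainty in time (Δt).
3.619 as

Using the energy-time uncertainty principle:
ΔEΔt ≥ ℏ/2

The minimum uncertainty in time is:
Δt_min = ℏ/(2ΔE)
Δt_min = (1.055e-34 J·s) / (2 × 1.457e-17 J)
Δt_min = 3.619e-18 s = 3.619 as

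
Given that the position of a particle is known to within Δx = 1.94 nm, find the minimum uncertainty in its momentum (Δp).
2.718 × 10^-26 kg·m/s

Using the Heisenberg uncertainty principle:
ΔxΔp ≥ ℏ/2

The minimum uncertainty in momentum is:
Δp_min = ℏ/(2Δx)
Δp_min = (1.055e-34 J·s) / (2 × 1.940e-09 m)
Δp_min = 2.718e-26 kg·m/s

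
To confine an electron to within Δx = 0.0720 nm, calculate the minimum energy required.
1.837 eV

Localizing a particle requires giving it sufficient momentum uncertainty:

1. From uncertainty principle: Δp ≥ ℏ/(2Δx)
   Δp_min = (1.055e-34 J·s) / (2 × 7.200e-11 m)
   Δp_min = 7.323e-25 kg·m/s

2. This momentum uncertainty corresponds to kinetic energy:
   KE ≈ (Δp)²/(2m) = (7.323e-25)²/(2 × 9.109e-31 kg)
   KE = 2.944e-19 J = 1.837 eV

Tighter localization requires more energy.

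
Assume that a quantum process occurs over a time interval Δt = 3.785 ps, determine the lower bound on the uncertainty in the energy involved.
86.950 μeV

Using the energy-time uncertainty principle:
ΔEΔt ≥ ℏ/2

The minimum uncertainty in energy is:
ΔE_min = ℏ/(2Δt)
ΔE_min = (1.055e-34 J·s) / (2 × 3.785e-12 s)
ΔE_min = 1.393e-23 J = 86.950 μeV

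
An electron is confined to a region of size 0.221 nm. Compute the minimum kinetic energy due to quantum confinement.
195.020 meV

Using the uncertainty principle:

1. Position uncertainty: Δx ≈ 2.210e-10 m
2. Minimum momentum uncertainty: Δp = ℏ/(2Δx) = 2.386e-25 kg·m/s
3. Minimum kinetic energy:
   KE = (Δp)²/(2m) = (2.386e-25)²/(2 × 9.109e-31 kg)
   KE = 3.125e-20 J = 195.020 meV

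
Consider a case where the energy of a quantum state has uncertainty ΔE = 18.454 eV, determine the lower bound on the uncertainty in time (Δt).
17.834 as

Using the energy-time uncertainty principle:
ΔEΔt ≥ ℏ/2

The minimum uncertainty in time is:
Δt_min = ℏ/(2ΔE)
Δt_min = (1.055e-34 J·s) / (2 × 2.957e-18 J)
Δt_min = 1.783e-17 s = 17.834 as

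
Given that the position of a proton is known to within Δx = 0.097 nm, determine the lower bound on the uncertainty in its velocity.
324.995 m/s

Using the Heisenberg uncertainty principle and Δp = mΔv:
ΔxΔp ≥ ℏ/2
Δx(mΔv) ≥ ℏ/2

The minimum uncertainty in velocity is:
Δv_min = ℏ/(2mΔx)
Δv_min = (1.055e-34 J·s) / (2 × 1.673e-27 kg × 9.700e-11 m)
Δv_min = 3.250e+02 m/s = 324.995 m/s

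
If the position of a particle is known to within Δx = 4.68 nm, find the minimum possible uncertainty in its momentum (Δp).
1.127 × 10^-26 kg·m/s

Using the Heisenberg uncertainty principle:
ΔxΔp ≥ ℏ/2

The minimum uncertainty in momentum is:
Δp_min = ℏ/(2Δx)
Δp_min = (1.055e-34 J·s) / (2 × 4.680e-09 m)
Δp_min = 1.127e-26 kg·m/s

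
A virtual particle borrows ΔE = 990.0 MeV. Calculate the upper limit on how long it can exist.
3.324 × 10^-25 s

Using the energy-time uncertainty principle:
ΔEΔt ≥ ℏ/2

For a virtual particle borrowing energy ΔE, the maximum lifetime is:
Δt_max = ℏ/(2ΔE)

Converting energy:
ΔE = 990.0 MeV = 1.586e-10 J

Δt_max = (1.055e-34 J·s) / (2 × 1.586e-10 J)
Δt_max = 3.324e-25 s = 3.324 × 10^-25 s

Virtual particles with higher borrowed energy exist for shorter times.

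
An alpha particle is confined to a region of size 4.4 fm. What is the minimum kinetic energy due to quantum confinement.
67.449 keV

Using the uncertainty principle:

1. Position uncertainty: Δx ≈ 4.400e-15 m
2. Minimum momentum uncertainty: Δp = ℏ/(2Δx) = 1.198e-20 kg·m/s
3. Minimum kinetic energy:
   KE = (Δp)²/(2m) = (1.198e-20)²/(2 × 6.645e-27 kg)
   KE = 1.081e-14 J = 67.449 keV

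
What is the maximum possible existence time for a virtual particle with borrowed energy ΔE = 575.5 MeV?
5.719 × 10^-25 s

Using the energy-time uncertainty principle:
ΔEΔt ≥ ℏ/2

For a virtual particle borrowing energy ΔE, the maximum lifetime is:
Δt_max = ℏ/(2ΔE)

Converting energy:
ΔE = 575.5 MeV = 9.221e-11 J

Δt_max = (1.055e-34 J·s) / (2 × 9.221e-11 J)
Δt_max = 5.719e-25 s = 5.719 × 10^-25 s

Virtual particles with higher borrowed energy exist for shorter times.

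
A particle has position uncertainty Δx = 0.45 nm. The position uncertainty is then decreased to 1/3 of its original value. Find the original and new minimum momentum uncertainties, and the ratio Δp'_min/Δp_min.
Original Δp_min = 1.172 × 10^-25 kg·m/s; new Δp'_min = 3.515 × 10^-25 kg·m/s; ratio Δp'_min/Δp_min = 3.

From the uncertainty principle ΔxΔp ≥ ℏ/2, the minimum momentum uncertainty is Δp_min = ℏ/(2Δx).

Original (Δx = 0.45 nm = 4.500e-10 m):
Δp_min = (1.055e-34 J·s)/(2 × 4.500e-10 m) = 1.172e-25 kg·m/s

When Δx → (1/3)Δx:
Δp'_min = ℏ/(2 × (1/3)Δx) = 3 × ℏ/(2Δx) = 3 × Δp_min
Δp'_min = 3 × 1.172e-25 kg·m/s = 3.515e-25 kg·m/s

Since Δp_min ∝ 1/Δx, when Δx is decreased to 1/3 of its original value, Δp_min increases to 3 times its original value.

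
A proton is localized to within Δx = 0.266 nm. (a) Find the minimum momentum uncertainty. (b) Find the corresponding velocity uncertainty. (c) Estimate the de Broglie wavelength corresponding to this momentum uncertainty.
(a) Δp_min = 1.982 × 10^-25 kg·m/s
(b) Δv_min = 118.513 m/s
(c) λ_dB = 3.343 nm

Step-by-step:

(a) From the uncertainty principle:
Δp_min = ℏ/(2Δx) = (1.055e-34 J·s)/(2 × 2.660e-10 m) = 1.982e-25 kg·m/s

(b) The velocity uncertainty:
Δv = Δp/m = (1.982e-25 kg·m/s)/(1.673e-27 kg) = 1.185e+02 m/s = 118.513 m/s

(c) The de Broglie wavelength for this momentum:
λ = h/p = (6.626e-34 J·s)/(1.982e-25 kg·m/s) = 3.343e-09 m = 3.343 nm

Note: The de Broglie wavelength is comparable to the localization size, as expected from wave-particle duality.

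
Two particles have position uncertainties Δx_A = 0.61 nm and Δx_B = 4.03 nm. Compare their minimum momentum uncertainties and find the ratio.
Particle A has the larger minimum momentum uncertainty, by a factor of 6.61.

For each particle, the minimum momentum uncertainty is Δp_min = ℏ/(2Δx):

Particle A: Δp_A = ℏ/(2×6.100e-10 m) = 8.644e-26 kg·m/s
Particle B: Δp_B = ℏ/(2×4.030e-09 m) = 1.308e-26 kg·m/s

Ratio: Δp_A/Δp_B = 6.61

Since Δp_min ∝ 1/Δx, the particle with smaller position uncertainty (A) has larger momentum uncertainty.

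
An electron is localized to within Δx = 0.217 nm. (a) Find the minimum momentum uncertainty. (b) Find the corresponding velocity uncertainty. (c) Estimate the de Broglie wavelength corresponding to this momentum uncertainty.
(a) Δp_min = 2.430 × 10^-25 kg·m/s
(b) Δv_min = 266.746 km/s
(c) λ_dB = 2.727 nm

Step-by-step:

(a) From the uncertainty principle:
Δp_min = ℏ/(2Δx) = (1.055e-34 J·s)/(2 × 2.170e-10 m) = 2.430e-25 kg·m/s

(b) The velocity uncertainty:
Δv = Δp/m = (2.430e-25 kg·m/s)/(9.109e-31 kg) = 2.667e+05 m/s = 266.746 km/s

(c) The de Broglie wavelength for this momentum:
λ = h/p = (6.626e-34 J·s)/(2.430e-25 kg·m/s) = 2.727e-09 m = 2.727 nm

Note: The de Broglie wavelength is comparable to the localization size, as expected from wave-particle duality.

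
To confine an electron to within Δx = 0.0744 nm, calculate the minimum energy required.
1.721 eV

Localizing a particle requires giving it sufficient momentum uncertainty:

1. From uncertainty principle: Δp ≥ ℏ/(2Δx)
   Δp_min = (1.055e-34 J·s) / (2 × 7.440e-11 m)
   Δp_min = 7.087e-25 kg·m/s

2. This momentum uncertainty corresponds to kinetic energy:
   KE ≈ (Δp)²/(2m) = (7.087e-25)²/(2 × 9.109e-31 kg)
   KE = 2.757e-19 J = 1.721 eV

Tighter localization requires more energy.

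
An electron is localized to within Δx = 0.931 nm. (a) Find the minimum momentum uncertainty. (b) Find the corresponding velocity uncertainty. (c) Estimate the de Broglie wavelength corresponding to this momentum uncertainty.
(a) Δp_min = 5.664 × 10^-26 kg·m/s
(b) Δv_min = 62.174 km/s
(c) λ_dB = 11.699 nm

Step-by-step:

(a) From the uncertainty principle:
Δp_min = ℏ/(2Δx) = (1.055e-34 J·s)/(2 × 9.310e-10 m) = 5.664e-26 kg·m/s

(b) The velocity uncertainty:
Δv = Δp/m = (5.664e-26 kg·m/s)/(9.109e-31 kg) = 6.217e+04 m/s = 62.174 km/s

(c) The de Broglie wavelength for this momentum:
λ = h/p = (6.626e-34 J·s)/(5.664e-26 kg·m/s) = 1.170e-08 m = 11.699 nm

Note: The de Broglie wavelength is comparable to the localization size, as expected from wave-particle duality.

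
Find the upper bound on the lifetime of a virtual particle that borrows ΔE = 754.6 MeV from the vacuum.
4.361 × 10^-25 s

Using the energy-time uncertainty principle:
ΔEΔt ≥ ℏ/2

For a virtual particle borrowing energy ΔE, the maximum lifetime is:
Δt_max = ℏ/(2ΔE)

Converting energy:
ΔE = 754.6 MeV = 1.209e-10 J

Δt_max = (1.055e-34 J·s) / (2 × 1.209e-10 J)
Δt_max = 4.361e-25 s = 4.361 × 10^-25 s

Virtual particles with higher borrowed energy exist for shorter times.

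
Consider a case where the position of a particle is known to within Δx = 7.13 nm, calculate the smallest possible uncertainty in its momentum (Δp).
7.395 × 10^-27 kg·m/s

Using the Heisenberg uncertainty principle:
ΔxΔp ≥ ℏ/2

The minimum uncertainty in momentum is:
Δp_min = ℏ/(2Δx)
Δp_min = (1.055e-34 J·s) / (2 × 7.130e-09 m)
Δp_min = 7.395e-27 kg·m/s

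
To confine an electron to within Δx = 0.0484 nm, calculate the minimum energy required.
4.066 eV

Localizing a particle requires giving it sufficient momentum uncertainty:

1. From uncertainty principle: Δp ≥ ℏ/(2Δx)
   Δp_min = (1.055e-34 J·s) / (2 × 4.840e-11 m)
   Δp_min = 1.089e-24 kg·m/s

2. This momentum uncertainty corresponds to kinetic energy:
   KE ≈ (Δp)²/(2m) = (1.089e-24)²/(2 × 9.109e-31 kg)
   KE = 6.515e-19 J = 4.066 eV

Tighter localization requires more energy.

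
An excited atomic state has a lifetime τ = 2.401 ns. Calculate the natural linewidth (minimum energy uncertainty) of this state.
137.070 neV

Using the energy-time uncertainty principle:
ΔEΔt ≥ ℏ/2

The lifetime τ represents the time uncertainty Δt.
The natural linewidth (minimum energy uncertainty) is:

ΔE = ℏ/(2τ)
ΔE = (1.055e-34 J·s) / (2 × 2.401e-09 s)
ΔE = 2.196e-26 J = 137.070 neV

This natural linewidth limits the precision of spectroscopic measurements.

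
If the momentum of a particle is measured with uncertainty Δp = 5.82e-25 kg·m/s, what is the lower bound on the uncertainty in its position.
90.599 pm

Using the Heisenberg uncertainty principle:
ΔxΔp ≥ ℏ/2

The minimum uncertainty in position is:
Δx_min = ℏ/(2Δp)
Δx_min = (1.055e-34 J·s) / (2 × 5.820e-25 kg·m/s)
Δx_min = 9.060e-11 m = 90.599 pm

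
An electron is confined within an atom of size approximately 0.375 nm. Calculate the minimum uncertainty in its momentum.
1.406 × 10^-25 kg·m/s

Using the Heisenberg uncertainty principle:
ΔxΔp ≥ ℏ/2

With Δx ≈ L = 3.750e-10 m (the confinement size):
Δp_min = ℏ/(2Δx)
Δp_min = (1.055e-34 J·s) / (2 × 3.750e-10 m)
Δp_min = 1.406e-25 kg·m/s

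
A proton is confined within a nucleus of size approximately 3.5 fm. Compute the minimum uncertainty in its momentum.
1.507 × 10^-20 kg·m/s

Using the Heisenberg uncertainty principle:
ΔxΔp ≥ ℏ/2

With Δx ≈ L = 3.500e-15 m (the confinement size):
Δp_min = ℏ/(2Δx)
Δp_min = (1.055e-34 J·s) / (2 × 3.500e-15 m)
Δp_min = 1.507e-20 kg·m/s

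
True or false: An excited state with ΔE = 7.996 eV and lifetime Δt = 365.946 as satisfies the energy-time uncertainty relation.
Yes, it satisfies the uncertainty relation.

Calculate the product ΔEΔt:
ΔE = 7.996 eV = 1.281e-18 J
ΔEΔt = (1.281e-18 J) × (3.659e-16 s)
ΔEΔt = 4.688e-34 J·s

Compare to the minimum allowed value ℏ/2:
ℏ/2 = 5.273e-35 J·s

Since ΔEΔt = 4.688e-34 J·s ≥ 5.273e-35 J·s = ℏ/2,
this satisfies the uncertainty relation.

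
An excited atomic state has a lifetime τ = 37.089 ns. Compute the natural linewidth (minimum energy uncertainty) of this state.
8.873 neV

Using the energy-time uncertainty principle:
ΔEΔt ≥ ℏ/2

The lifetime τ represents the time uncertainty Δt.
The natural linewidth (minimum energy uncertainty) is:

ΔE = ℏ/(2τ)
ΔE = (1.055e-34 J·s) / (2 × 3.709e-08 s)
ΔE = 1.422e-27 J = 8.873 neV

This natural linewidth limits the precision of spectroscopic measurements.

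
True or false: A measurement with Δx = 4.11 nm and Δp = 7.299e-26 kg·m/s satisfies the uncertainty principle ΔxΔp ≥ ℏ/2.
Yes, it satisfies the uncertainty principle.

Calculate the product ΔxΔp:
ΔxΔp = (4.110e-09 m) × (7.299e-26 kg·m/s)
ΔxΔp = 3.000e-34 J·s

Compare to the minimum allowed value ℏ/2:
ℏ/2 = 5.273e-35 J·s

Since ΔxΔp = 3.000e-34 J·s ≥ 5.273e-35 J·s = ℏ/2,
the measurement satisfies the uncertainty principle.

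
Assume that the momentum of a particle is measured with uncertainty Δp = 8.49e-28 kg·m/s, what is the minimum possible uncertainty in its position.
62.107 nm

Using the Heisenberg uncertainty principle:
ΔxΔp ≥ ℏ/2

The minimum uncertainty in position is:
Δx_min = ℏ/(2Δp)
Δx_min = (1.055e-34 J·s) / (2 × 8.490e-28 kg·m/s)
Δx_min = 6.211e-08 m = 62.107 nm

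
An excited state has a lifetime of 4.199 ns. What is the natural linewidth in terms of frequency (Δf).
18.952 MHz

Using the energy-time uncertainty principle and E = hf:
ΔEΔt ≥ ℏ/2
hΔf·Δt ≥ ℏ/2

The minimum frequency uncertainty is:
Δf = ℏ/(2hτ) = 1/(4πτ)
Δf = 1/(4π × 4.199e-09 s)
Δf = 1.895e+07 Hz = 18.952 MHz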